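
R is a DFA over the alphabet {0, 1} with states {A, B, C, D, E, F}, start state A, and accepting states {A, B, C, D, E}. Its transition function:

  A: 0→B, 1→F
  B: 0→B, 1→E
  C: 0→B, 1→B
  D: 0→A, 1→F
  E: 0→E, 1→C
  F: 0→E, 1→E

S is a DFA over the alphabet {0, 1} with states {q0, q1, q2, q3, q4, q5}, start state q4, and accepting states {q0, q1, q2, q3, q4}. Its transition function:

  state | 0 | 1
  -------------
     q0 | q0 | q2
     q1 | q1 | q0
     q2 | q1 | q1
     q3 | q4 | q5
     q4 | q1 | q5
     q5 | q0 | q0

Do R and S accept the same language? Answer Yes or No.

Yes

Exploring the product automaton R × S from the start pair (A, q4), following both machines on each input symbol, reaches 5 state pairs: (A, q4), (B, q1), (F, q5), (E, q0), (C, q2).
R accepts in {A, B, C, D, E} and S accepts in {q0, q1, q2, q3, q4}. In every reachable pair the two components are either both accepting — (A, q4), (B, q1), (E, q0), (C, q2) — or both non-accepting, so no string is accepted by exactly one of the machines: L(R) \ L(S) and L(S) \ L(R) are both empty.
Hence every string is accepted by R iff it is accepted by S, and the two languages coincide.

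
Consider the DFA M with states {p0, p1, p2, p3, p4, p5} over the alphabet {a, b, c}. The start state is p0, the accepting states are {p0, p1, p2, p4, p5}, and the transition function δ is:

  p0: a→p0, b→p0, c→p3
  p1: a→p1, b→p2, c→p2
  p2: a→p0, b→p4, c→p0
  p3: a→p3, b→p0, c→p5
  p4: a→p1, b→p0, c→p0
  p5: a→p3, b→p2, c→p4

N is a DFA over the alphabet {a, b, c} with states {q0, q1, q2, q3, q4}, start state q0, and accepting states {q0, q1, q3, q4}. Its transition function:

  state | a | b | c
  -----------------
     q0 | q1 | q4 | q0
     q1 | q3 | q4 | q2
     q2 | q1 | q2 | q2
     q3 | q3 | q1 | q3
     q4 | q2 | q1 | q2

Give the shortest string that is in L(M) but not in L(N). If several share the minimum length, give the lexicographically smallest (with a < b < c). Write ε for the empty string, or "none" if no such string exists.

ba

The string ba is accepted by M but not by N.
No shorter string lies in the difference, and ba is the lexicographically first length-2 string in L(M) \ L(N).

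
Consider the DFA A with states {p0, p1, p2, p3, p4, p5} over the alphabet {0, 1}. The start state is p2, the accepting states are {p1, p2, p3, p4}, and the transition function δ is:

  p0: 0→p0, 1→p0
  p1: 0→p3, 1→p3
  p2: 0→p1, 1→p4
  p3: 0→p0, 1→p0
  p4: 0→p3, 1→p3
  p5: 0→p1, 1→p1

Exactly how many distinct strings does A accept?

The useful subgraph on states {p1, p2, p3, p4} is acyclic, so L(A) is finite; the longest accepting path visits 3 useful states, giving maximum string length 2.
Counting accepting paths from p2 by length: 1 of length 0, 2 of length 1, 4 of length 2. Total 7.

7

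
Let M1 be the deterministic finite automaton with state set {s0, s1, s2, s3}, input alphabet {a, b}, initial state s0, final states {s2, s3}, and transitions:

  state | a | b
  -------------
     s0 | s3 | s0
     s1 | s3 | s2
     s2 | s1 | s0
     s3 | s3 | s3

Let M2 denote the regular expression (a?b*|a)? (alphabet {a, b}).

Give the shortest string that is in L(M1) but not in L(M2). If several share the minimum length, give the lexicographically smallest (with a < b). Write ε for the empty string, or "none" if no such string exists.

The string aa is accepted by M1 but not by M2.
No shorter string lies in the difference, and aa is the lexicographically first length-2 string in L(M1) \ L(M2).

aa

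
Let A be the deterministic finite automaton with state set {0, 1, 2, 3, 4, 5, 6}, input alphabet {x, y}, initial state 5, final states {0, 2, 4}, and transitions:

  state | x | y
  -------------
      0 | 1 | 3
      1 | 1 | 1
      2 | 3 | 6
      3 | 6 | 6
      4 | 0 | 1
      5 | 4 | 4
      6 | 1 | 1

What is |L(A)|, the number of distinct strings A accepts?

The useful subgraph on states {0, 4, 5} is acyclic, so L(A) is finite; the longest accepting path visits 3 useful states, giving maximum string length 2.
Counting accepting paths from 5 by length: 2 of length 1, 2 of length 2. Total 4.

4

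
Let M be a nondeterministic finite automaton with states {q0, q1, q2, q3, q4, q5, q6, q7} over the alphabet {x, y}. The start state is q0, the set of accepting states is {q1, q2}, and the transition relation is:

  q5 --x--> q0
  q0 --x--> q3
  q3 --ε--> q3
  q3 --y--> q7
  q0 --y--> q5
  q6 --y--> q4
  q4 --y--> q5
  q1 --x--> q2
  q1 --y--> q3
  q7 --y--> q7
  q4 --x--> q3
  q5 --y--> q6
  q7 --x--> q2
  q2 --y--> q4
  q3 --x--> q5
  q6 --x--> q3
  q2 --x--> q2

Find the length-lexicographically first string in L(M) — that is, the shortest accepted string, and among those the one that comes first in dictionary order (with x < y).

A breadth-first search from q0 reaches an accepting state first via the path q0 → q3 → q7 → q2 on input xyx.
No string of length < 3 is accepted (BFS exhausts all shorter strings without reaching an accepting state), and xyx is the lexicographically least accepting string of length 3.

xyx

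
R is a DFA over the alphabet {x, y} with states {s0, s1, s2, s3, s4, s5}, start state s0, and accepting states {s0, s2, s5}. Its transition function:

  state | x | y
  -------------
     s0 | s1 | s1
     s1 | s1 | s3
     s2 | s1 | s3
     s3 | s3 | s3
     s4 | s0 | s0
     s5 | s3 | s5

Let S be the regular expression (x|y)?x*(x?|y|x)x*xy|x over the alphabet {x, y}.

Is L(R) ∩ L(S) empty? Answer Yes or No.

Converting the expression S to a DFA (subset construction, then merging equivalent states) gives the minimal DFA with states {r0, r1, r2, r3, r4, r5, r6, r7, r8}, start state r0, accepting states {r1, r4, r8} and transitions r0: x→r1, y→r2; r1: x→r3, y→r4; r2: x→r3, y→r5; r3: x→r3, y→r4; r4: x→r6, y→r7; r5: x→r6, y→r7; r6: x→r6, y→r8; r7: x→r7, y→r7; r8: x→r7, y→r7.
Exploring the product automaton R × S from the start pair (s0, r0), following both machines on each input symbol, reaches 9 state pairs: (s0, r0), (s1, r1), (s1, r2), (s1, r3), (s3, r4), (s3, r5), (s3, r6), (s3, r7), (s3, r8).
R accepts in {s0, s2, s5} and S accepts in {r1, r4, r8}; no reachable pair has both components accepting, so no string drives both machines to acceptance simultaneously and L(R) ∩ L(S) = ∅.
So no string is accepted by both, and the intersection is empty.

Yes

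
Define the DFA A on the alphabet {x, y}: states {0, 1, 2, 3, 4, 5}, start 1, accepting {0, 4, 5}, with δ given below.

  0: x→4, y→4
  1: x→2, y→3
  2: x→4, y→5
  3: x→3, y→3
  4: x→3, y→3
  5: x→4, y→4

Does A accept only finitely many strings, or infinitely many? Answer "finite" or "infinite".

The useful states (reachable from 1 and able to reach an accepting state) are {1, 2, 4, 5}.
Restricted to these states the transition graph has no cycle, so every accepting path has bounded length and L is finite.

finite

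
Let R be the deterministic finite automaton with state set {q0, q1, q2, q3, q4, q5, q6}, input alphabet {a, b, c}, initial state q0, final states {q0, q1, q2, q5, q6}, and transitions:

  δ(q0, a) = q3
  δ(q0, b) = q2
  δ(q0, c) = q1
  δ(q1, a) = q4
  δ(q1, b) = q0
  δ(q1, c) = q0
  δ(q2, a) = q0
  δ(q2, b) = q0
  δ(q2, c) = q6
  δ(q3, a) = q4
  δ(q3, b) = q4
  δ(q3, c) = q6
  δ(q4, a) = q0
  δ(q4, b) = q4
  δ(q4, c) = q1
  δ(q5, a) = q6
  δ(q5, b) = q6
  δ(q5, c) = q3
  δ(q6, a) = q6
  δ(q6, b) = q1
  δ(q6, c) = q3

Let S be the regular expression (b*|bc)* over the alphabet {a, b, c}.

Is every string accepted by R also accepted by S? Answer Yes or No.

The string c is in L(R) but not in L(S).
So L(R) ⊄ L(S).

No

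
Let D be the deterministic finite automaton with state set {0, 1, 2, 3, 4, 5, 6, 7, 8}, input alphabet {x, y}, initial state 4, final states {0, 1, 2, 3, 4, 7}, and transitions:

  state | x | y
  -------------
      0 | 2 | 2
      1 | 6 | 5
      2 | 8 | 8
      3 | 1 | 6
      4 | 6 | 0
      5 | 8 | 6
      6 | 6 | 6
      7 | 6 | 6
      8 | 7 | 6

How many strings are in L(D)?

8

The useful subgraph on states {0, 2, 4, 7, 8} is acyclic, so L(D) is finite; the longest accepting path visits 5 useful states, giving maximum string length 4.
Counting accepting paths from 4 by length: 1 of length 0, 1 of length 1, 2 of length 2, 4 of length 4. Total 8.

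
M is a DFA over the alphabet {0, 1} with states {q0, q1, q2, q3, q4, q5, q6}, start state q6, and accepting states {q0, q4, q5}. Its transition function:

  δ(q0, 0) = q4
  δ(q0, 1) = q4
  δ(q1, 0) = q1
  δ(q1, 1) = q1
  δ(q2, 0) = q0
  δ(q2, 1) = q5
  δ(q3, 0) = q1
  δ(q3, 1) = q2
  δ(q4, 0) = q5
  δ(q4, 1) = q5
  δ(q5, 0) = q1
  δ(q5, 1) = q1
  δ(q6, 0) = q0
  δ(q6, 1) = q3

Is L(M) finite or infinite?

finite

The useful states (reachable from q6 and able to reach an accepting state) are {q0, q2, q3, q4, q5, q6}.
Restricted to these states the transition graph has no cycle, so every accepting path has bounded length and L is finite.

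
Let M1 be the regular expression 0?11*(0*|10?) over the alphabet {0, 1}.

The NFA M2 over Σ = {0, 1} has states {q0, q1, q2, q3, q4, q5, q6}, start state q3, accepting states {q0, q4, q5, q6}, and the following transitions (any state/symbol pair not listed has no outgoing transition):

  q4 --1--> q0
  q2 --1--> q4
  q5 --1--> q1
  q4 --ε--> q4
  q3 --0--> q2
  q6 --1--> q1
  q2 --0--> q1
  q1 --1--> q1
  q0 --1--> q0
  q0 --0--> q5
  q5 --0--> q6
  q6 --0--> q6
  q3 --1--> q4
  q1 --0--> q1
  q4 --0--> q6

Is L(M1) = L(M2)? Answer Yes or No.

Yes

Converting the expression M1 to a DFA (subset construction, then merging equivalent states) gives the minimal DFA with states {r0, r1, r2, r3, r4}, start state r0, accepting states {r2, r4} and transitions r0: 0→r1, 1→r2; r1: 0→r3, 1→r2; r2: 0→r4, 1→r2; r3: 0→r3, 1→r3; r4: 0→r4, 1→r3.
Exploring the product automaton M1 × M2 from the start pair (r0, q3), following both machines on each input symbol, reaches 7 state pairs: (r0, q3), (r1, q2), (r2, q4), (r3, q1), (r4, q6), (r2, q0), (r4, q5).
M1 accepts in {r2, r4} and M2 accepts in {q0, q4, q5, q6}. In every reachable pair the two components are either both accepting — (r2, q4), (r4, q6), (r2, q0), (r4, q5) — or both non-accepting, so no string is accepted by exactly one of the machines: L(M1) \ L(M2) and L(M2) \ L(M1) are both empty.
Hence every string is accepted by M1 iff it is accepted by M2, and the two languages coincide.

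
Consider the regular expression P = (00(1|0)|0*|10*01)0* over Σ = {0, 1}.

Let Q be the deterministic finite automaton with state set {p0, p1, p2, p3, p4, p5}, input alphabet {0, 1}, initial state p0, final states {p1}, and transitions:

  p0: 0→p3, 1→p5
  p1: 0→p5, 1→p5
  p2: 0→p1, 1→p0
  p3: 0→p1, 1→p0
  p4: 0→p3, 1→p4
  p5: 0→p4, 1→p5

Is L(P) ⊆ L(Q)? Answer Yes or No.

No

The empty string ε is in L(P) but not in L(Q).
So L(P) ⊄ L(Q).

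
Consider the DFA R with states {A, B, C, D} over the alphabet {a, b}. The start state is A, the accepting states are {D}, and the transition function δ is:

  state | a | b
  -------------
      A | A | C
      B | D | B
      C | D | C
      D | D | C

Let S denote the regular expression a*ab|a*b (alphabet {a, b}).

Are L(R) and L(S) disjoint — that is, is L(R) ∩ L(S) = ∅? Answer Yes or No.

Yes

Converting the expression S to a DFA (subset construction, then merging equivalent states) gives the minimal DFA with states {s0, s1, s2}, start state s0, accepting states {s1} and transitions s0: a→s0, b→s1; s1: a→s2, b→s2; s2: a→s2, b→s2.
Exploring the product automaton R × S from the start pair (A, s0), following both machines on each input symbol, reaches 4 state pairs: (A, s0), (C, s1), (D, s2), (C, s2).
R accepts in {D} and S accepts in {s1}; no reachable pair has both components accepting, so no string drives both machines to acceptance simultaneously and L(R) ∩ L(S) = ∅.
So no string is accepted by both, and the intersection is empty.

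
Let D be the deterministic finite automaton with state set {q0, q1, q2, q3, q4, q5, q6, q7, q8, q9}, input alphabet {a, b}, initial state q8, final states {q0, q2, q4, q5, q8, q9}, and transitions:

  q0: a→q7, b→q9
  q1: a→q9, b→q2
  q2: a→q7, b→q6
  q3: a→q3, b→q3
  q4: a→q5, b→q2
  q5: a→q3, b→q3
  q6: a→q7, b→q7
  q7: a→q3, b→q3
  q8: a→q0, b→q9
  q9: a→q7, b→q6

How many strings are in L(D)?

The useful subgraph on states {q0, q8, q9} is acyclic, so L(D) is finite; the longest accepting path visits 3 useful states, giving maximum string length 2.
Counting accepting paths from q8 by length: 1 of length 0, 2 of length 1, 1 of length 2. Total 4.

4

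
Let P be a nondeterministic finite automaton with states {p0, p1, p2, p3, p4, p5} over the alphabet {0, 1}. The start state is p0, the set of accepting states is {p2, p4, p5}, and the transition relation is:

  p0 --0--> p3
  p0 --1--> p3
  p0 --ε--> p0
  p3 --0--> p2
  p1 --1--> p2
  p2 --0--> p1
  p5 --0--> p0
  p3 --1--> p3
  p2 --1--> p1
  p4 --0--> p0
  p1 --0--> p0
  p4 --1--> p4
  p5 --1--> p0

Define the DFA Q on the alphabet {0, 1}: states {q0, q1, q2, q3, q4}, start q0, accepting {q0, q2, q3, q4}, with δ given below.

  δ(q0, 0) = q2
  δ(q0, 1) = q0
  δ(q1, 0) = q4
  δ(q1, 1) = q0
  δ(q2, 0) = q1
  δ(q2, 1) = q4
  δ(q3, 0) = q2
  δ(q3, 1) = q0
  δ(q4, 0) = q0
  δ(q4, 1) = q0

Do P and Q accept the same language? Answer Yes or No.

The string 00 is accepted by P but rejected by Q.
So L(P) ≠ L(Q).

No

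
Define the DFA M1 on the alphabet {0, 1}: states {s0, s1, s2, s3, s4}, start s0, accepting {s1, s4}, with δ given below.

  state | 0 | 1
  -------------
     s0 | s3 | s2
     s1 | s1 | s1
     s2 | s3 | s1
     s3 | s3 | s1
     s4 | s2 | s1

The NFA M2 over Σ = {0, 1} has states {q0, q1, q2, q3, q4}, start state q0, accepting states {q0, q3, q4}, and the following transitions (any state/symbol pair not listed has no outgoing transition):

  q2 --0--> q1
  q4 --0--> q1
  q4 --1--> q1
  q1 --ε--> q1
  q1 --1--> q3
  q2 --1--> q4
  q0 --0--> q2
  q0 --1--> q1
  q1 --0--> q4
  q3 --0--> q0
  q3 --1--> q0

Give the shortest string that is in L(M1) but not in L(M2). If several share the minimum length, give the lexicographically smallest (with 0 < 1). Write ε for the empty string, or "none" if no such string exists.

The string 010 is accepted by M1 but not by M2.
No shorter string lies in the difference, and 010 is the lexicographically first length-3 string in L(M1) \ L(M2).

010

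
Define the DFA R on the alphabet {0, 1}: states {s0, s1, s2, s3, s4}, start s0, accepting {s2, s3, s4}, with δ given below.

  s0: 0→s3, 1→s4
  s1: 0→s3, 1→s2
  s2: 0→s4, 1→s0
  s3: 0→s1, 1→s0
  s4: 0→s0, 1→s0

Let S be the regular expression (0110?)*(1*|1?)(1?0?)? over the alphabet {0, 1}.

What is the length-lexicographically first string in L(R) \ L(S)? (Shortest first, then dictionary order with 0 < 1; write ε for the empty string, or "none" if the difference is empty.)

000

The string 000 is accepted by R but not by S.
No shorter string lies in the difference, and 000 is the lexicographically first length-3 string in L(R) \ L(S).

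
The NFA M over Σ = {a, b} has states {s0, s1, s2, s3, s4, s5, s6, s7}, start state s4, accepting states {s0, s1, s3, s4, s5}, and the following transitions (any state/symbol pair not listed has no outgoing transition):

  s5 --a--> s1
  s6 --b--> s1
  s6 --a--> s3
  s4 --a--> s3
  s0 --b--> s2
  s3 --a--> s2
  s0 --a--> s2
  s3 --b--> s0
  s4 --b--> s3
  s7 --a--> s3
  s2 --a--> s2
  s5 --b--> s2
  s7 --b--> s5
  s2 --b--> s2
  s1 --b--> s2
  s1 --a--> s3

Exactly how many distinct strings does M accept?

5

The useful subgraph on states {s0, s3, s4} is acyclic, so L(M) is finite; the longest accepting path visits 3 useful states, giving maximum string length 2.
Counting accepting paths from s4 by length: 1 of length 0, 2 of length 1, 2 of length 2. Total 5.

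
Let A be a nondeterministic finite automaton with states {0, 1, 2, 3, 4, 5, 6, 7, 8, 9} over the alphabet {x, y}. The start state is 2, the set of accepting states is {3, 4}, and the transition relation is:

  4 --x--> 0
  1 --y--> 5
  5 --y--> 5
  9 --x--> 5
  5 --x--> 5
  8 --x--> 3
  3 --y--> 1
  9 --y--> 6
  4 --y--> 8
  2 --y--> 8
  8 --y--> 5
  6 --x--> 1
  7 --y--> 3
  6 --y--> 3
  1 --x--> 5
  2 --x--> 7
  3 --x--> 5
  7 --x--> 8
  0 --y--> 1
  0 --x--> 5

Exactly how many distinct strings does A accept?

3

The useful subgraph on states {2, 3, 7, 8} is acyclic, so L(A) is finite; the longest accepting path visits 4 useful states, giving maximum string length 3.
Counting accepting paths from 2 by length: 2 of length 2, 1 of length 3. Total 3.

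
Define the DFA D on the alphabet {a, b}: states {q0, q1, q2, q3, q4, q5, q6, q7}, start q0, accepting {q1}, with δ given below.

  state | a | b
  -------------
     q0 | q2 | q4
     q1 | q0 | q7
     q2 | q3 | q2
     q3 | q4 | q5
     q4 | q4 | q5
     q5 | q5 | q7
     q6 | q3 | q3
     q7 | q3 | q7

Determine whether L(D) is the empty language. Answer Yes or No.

The states reachable from the start state are {q0, q2, q3, q4, q5, q7}.
None of the accepting states {q1} is reachable, so no string is accepted and L(D) = ∅.

Yes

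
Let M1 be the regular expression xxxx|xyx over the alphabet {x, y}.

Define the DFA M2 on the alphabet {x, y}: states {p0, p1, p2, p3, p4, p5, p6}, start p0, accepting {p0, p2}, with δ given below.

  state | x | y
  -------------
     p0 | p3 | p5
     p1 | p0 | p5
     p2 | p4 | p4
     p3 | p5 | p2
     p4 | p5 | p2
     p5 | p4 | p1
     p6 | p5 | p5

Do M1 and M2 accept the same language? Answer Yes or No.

No

The string xyx is accepted by M1 but rejected by M2.
So L(M1) ≠ L(M2).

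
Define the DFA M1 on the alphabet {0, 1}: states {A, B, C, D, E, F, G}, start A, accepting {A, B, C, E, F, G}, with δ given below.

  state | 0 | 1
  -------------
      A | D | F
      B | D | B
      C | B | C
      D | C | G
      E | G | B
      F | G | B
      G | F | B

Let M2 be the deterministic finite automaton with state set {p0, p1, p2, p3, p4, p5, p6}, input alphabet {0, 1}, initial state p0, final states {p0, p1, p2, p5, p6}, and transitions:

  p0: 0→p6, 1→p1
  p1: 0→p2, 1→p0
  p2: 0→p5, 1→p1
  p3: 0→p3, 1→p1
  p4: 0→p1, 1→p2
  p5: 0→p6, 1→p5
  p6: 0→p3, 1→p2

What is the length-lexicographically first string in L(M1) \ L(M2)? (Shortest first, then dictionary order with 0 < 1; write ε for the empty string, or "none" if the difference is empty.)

The string 00 is accepted by M1 but not by M2.
No shorter string lies in the difference, and 00 is the lexicographically first length-2 string in L(M1) \ L(M2).

00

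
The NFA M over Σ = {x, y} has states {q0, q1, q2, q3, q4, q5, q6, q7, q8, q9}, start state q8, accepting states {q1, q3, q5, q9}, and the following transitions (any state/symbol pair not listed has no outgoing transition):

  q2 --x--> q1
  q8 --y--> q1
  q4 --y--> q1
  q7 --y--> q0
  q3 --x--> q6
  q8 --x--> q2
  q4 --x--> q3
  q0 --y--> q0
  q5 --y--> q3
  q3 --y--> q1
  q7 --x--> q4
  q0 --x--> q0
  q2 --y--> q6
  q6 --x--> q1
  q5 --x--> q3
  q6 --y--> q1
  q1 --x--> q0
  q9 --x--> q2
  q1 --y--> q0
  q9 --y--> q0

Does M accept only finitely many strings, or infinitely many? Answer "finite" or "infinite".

finite

The useful states (reachable from q8 and able to reach an accepting state) are {q1, q2, q6, q8}.
Restricted to these states the transition graph has no cycle, so every accepting path has bounded length and L is finite.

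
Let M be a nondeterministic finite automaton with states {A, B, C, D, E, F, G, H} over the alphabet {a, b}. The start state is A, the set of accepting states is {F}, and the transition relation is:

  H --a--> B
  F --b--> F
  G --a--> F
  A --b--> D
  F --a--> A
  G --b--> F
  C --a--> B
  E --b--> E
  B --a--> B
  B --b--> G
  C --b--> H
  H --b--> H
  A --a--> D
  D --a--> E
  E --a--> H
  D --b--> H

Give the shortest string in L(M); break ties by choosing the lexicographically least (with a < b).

ababa

A breadth-first search from A reaches an accepting state first via the path A → D → H → B → G → F on input ababa.
No string of length < 5 is accepted (BFS exhausts all shorter strings without reaching an accepting state), and ababa is the lexicographically least accepting string of length 5.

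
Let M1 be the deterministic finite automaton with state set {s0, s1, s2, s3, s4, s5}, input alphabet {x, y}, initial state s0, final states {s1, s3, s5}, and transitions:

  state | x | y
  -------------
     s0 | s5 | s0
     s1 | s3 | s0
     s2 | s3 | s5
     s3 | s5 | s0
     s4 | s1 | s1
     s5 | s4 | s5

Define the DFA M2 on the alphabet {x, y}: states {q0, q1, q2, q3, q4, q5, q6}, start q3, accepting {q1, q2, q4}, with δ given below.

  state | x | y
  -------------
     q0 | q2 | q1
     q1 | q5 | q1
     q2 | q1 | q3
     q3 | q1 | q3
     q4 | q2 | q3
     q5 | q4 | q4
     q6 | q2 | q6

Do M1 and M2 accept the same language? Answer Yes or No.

Yes

Exploring the product automaton M1 × M2 from the start pair (s0, q3), following both machines on each input symbol, reaches 5 state pairs: (s0, q3), (s5, q1), (s4, q5), (s1, q4), (s3, q2).
M1 accepts in {s1, s3, s5} and M2 accepts in {q1, q2, q4}. In every reachable pair the two components are either both accepting — (s5, q1), (s1, q4), (s3, q2) — or both non-accepting, so no string is accepted by exactly one of the machines: L(M1) \ L(M2) and L(M2) \ L(M1) are both empty.
Hence every string is accepted by M1 iff it is accepted by M2, and the two languages coincide.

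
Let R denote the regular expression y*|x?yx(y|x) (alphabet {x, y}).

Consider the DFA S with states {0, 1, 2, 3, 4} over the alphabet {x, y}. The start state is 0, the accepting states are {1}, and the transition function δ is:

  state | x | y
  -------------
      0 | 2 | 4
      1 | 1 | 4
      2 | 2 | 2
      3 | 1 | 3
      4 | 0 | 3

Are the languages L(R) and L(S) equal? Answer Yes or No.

No

The empty string ε is accepted by R but rejected by S.
So L(R) ≠ L(S).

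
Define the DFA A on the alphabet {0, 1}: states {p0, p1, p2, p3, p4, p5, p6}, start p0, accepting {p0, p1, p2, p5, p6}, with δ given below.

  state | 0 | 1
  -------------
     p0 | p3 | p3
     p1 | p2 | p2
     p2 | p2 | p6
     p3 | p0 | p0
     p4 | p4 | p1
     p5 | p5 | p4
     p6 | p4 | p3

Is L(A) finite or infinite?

infinite

State p0 is reachable from the start and can reach an accepting state, and it lies on the cycle p0 → p3 → p0.
Traversing that cycle any number of times yields accepted strings of unbounded length, so the language is infinite.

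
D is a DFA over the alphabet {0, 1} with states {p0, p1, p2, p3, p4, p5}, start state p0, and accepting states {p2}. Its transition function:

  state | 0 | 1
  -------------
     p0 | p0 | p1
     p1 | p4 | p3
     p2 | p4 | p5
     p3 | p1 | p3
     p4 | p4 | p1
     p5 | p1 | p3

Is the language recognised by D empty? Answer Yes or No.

Yes

The states reachable from the start state are {p0, p1, p3, p4}.
None of the accepting states {p2} is reachable, so no string is accepted and L(D) = ∅.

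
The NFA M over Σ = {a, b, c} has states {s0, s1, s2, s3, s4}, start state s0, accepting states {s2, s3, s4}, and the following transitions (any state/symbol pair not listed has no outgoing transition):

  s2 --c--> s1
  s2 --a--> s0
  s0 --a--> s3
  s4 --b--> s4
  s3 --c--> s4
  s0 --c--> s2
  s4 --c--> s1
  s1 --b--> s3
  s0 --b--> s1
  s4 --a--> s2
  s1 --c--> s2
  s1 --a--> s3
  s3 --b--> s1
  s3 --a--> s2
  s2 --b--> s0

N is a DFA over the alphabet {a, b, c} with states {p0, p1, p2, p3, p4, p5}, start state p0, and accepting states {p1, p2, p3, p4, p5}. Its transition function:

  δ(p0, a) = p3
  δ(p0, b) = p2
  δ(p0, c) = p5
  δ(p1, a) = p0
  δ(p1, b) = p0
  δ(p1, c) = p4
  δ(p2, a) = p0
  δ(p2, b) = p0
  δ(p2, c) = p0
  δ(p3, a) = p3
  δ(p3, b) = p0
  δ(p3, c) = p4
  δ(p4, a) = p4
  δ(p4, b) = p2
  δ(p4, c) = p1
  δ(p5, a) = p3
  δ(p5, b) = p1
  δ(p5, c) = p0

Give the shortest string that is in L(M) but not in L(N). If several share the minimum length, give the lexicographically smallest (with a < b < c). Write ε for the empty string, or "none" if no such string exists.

ba

The string ba is accepted by M but not by N.
No shorter string lies in the difference, and ba is the lexicographically first length-2 string in L(M) \ L(N).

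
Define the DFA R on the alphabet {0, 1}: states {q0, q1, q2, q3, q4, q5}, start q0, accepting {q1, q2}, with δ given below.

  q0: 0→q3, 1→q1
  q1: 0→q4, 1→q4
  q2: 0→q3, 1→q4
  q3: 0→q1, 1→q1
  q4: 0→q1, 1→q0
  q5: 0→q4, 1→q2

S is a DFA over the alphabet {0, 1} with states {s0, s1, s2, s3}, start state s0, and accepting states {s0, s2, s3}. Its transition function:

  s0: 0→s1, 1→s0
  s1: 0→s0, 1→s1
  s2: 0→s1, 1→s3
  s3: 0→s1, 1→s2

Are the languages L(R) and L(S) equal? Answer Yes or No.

No

The string 01 is accepted by R but rejected by S.
So L(R) ≠ L(S).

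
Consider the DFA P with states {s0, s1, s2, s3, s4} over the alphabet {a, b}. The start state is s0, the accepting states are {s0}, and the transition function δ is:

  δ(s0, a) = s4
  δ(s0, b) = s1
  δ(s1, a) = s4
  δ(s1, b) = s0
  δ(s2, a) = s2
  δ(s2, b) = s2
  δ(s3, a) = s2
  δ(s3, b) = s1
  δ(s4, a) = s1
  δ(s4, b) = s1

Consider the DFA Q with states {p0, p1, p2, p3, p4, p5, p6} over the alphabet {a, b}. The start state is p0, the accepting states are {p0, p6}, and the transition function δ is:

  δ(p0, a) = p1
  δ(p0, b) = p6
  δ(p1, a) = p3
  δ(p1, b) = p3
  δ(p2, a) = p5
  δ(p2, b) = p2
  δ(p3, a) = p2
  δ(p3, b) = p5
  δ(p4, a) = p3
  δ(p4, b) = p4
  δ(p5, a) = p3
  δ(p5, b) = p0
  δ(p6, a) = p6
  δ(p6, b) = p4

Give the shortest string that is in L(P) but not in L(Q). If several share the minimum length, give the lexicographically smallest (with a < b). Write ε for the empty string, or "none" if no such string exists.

bb

The string bb is accepted by P but not by Q.
No shorter string lies in the difference, and bb is the lexicographically first length-2 string in L(P) \ L(Q).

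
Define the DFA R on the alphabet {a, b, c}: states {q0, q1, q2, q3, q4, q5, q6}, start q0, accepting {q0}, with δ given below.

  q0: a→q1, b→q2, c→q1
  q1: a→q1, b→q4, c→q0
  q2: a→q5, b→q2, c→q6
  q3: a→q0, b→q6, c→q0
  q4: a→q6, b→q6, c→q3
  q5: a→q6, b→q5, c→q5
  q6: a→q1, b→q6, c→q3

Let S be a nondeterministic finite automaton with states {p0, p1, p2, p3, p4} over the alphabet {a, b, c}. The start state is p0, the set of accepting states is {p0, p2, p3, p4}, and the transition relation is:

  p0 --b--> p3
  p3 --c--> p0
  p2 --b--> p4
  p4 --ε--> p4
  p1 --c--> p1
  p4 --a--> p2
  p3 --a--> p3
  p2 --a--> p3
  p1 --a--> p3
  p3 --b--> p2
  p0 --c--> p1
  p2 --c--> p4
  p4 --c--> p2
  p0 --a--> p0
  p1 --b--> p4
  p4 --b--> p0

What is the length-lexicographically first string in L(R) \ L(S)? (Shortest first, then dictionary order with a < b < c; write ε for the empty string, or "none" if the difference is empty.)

ac

The string ac is accepted by R but not by S.
No shorter string lies in the difference, and ac is the lexicographically first length-2 string in L(R) \ L(S).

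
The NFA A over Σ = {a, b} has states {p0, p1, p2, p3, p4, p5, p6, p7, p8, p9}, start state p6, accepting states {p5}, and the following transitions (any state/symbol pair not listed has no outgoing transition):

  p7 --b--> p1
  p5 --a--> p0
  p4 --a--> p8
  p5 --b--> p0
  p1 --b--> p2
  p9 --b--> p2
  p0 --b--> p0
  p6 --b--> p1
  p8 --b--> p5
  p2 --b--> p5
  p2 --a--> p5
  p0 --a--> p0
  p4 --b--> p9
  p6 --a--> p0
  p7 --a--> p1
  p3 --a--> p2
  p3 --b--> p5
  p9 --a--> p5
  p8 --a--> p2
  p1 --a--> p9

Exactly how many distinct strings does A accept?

5

The useful subgraph on states {p1, p2, p5, p6, p9} is acyclic, so L(A) is finite; the longest accepting path visits 5 useful states, giving maximum string length 4.
Counting accepting paths from p6 by length: 3 of length 3, 2 of length 4. Total 5.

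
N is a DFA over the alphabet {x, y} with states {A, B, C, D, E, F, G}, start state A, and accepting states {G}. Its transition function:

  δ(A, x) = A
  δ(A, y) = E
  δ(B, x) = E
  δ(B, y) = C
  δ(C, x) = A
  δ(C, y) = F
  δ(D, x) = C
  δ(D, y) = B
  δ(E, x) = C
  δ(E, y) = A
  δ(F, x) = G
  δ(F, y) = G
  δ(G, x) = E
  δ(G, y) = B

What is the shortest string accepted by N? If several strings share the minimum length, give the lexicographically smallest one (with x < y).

yxyx

A breadth-first search from A reaches an accepting state first via the path A → E → C → F → G on input yxyx.
No string of length < 4 is accepted (BFS exhausts all shorter strings without reaching an accepting state), and yxyx is the lexicographically least accepting string of length 4.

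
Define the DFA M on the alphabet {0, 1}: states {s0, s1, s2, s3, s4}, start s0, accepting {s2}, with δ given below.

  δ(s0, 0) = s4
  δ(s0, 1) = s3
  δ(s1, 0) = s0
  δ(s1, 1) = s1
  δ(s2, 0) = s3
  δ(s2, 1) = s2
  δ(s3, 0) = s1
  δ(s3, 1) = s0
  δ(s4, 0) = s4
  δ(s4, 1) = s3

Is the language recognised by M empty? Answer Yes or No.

Yes

The states reachable from the start state are {s0, s1, s3, s4}.
None of the accepting states {s2} is reachable, so no string is accepted and L(M) = ∅.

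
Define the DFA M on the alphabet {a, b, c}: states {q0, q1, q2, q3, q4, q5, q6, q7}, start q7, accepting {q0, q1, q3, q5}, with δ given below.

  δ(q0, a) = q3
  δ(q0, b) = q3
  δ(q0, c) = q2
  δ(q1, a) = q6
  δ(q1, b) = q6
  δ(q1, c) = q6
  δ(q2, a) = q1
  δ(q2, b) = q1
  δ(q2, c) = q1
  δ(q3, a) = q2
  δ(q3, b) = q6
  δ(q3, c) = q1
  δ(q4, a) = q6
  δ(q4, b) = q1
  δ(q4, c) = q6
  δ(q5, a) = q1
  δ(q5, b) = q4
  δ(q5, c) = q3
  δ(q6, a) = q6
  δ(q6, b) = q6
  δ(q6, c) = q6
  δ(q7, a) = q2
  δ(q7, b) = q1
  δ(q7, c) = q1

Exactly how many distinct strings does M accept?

The useful subgraph on states {q1, q2, q7} is acyclic, so L(M) is finite; the longest accepting path visits 3 useful states, giving maximum string length 2.
Counting accepting paths from q7 by length: 2 of length 1, 3 of length 2. Total 5.

5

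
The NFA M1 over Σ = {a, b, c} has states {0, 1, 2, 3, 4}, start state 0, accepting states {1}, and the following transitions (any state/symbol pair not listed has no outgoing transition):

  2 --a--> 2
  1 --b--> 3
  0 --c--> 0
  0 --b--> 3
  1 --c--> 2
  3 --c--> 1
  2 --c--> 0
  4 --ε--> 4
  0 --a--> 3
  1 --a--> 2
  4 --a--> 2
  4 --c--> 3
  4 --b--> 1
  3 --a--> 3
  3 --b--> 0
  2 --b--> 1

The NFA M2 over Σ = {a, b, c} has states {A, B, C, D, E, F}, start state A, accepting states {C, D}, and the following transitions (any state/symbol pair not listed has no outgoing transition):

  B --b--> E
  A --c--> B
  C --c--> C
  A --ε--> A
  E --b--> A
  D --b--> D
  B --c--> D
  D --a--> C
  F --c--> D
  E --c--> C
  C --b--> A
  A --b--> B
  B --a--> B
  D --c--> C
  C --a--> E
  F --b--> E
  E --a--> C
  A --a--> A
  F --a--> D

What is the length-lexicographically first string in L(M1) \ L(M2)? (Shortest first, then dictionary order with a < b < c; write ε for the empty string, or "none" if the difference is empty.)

The string ac is accepted by M1 but not by M2.
No shorter string lies in the difference, and ac is the lexicographically first length-2 string in L(M1) \ L(M2).

ac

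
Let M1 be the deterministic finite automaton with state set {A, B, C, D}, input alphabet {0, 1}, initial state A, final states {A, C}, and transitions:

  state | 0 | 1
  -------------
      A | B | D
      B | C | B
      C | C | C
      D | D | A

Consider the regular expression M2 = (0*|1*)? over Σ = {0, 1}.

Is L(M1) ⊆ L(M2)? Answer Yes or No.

No

The string 001 is in L(M1) but not in L(M2).
So L(M1) ⊄ L(M2).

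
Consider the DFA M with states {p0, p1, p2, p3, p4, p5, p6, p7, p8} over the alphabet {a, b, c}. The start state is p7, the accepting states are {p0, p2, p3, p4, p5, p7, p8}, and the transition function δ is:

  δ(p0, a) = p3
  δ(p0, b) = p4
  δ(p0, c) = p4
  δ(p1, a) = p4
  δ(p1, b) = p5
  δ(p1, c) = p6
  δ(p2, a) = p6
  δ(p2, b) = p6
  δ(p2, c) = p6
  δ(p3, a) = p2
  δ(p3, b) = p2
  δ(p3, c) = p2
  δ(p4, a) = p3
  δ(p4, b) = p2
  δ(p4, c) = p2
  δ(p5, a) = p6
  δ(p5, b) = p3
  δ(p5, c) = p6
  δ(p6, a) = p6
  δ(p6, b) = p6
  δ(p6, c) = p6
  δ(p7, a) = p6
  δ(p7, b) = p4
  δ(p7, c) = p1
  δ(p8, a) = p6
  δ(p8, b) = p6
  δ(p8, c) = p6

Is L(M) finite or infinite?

The useful states (reachable from p7 and able to reach an accepting state) are {p1, p2, p3, p4, p5, p7}.
Restricted to these states the transition graph has no cycle, so every accepting path has bounded length and L is finite.

finite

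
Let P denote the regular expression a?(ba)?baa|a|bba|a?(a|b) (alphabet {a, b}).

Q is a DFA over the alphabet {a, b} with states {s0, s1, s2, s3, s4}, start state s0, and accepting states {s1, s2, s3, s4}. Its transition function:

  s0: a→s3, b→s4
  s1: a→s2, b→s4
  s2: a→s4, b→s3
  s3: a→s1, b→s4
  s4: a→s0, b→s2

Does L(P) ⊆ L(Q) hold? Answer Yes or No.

Converting the expression P to a DFA (subset construction, then merging equivalent states) gives the minimal DFA with states {p0, p1, p2, p3, p4, p5, p6, p7, p8}, start state p0, accepting states {p1, p2, p3, p4} and transitions p0: a→p1, b→p2; p1: a→p3, b→p4; p2: a→p5, b→p6; p3: a→p7, b→p7; p4: a→p5, b→p7; p5: a→p3, b→p8; p6: a→p3, b→p7; p7: a→p7, b→p7; p8: a→p6, b→p7.
Exploring the product automaton P × Q from the start pair (p0, s0), following both machines on each input symbol, reaches 16 state pairs: (p0, s0), (p1, s3), (p2, s4), (p3, s1), (p4, s4), (p5, s0), (p6, s2), (p7, s2), (p7, s4), (p3, s3), (p8, s4), (p3, s4), (p7, s3), (p7, s0), (p7, s1), (p6, s0).
P accepts in {p1, p2, p3, p4} and Q accepts in {s1, s2, s3, s4}. The reachable pairs whose P-component is accepting are (p1, s3), (p2, s4), (p3, s1), (p4, s4), (p3, s3), (p3, s4); in each of them the Q-component is accepting too, so the product for L(P) \ L(Q) (P-component accepting, Q-component rejecting) has no reachable accepting pair and the difference is empty.
Hence every string in L(P) is also in L(Q).

Yes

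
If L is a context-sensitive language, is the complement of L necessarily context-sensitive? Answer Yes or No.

Yes

The context-sensitive languages are exactly NSPACE(n), and by the Immerman–Szelepcsényi theorem nondeterministic space classes (from log n up) are closed under complement.
So the context-sensitive languages are closed under complement.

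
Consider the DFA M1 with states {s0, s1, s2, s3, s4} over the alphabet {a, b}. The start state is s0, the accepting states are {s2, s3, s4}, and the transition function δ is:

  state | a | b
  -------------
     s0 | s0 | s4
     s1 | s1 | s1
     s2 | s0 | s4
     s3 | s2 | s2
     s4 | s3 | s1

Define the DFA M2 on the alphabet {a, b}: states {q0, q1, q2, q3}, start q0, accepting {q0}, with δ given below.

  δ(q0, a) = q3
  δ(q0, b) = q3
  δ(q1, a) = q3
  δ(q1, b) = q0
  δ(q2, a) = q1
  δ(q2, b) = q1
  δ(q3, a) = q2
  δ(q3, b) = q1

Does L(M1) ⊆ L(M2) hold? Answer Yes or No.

The string b is in L(M1) but not in L(M2).
So L(M1) ⊄ L(M2).

No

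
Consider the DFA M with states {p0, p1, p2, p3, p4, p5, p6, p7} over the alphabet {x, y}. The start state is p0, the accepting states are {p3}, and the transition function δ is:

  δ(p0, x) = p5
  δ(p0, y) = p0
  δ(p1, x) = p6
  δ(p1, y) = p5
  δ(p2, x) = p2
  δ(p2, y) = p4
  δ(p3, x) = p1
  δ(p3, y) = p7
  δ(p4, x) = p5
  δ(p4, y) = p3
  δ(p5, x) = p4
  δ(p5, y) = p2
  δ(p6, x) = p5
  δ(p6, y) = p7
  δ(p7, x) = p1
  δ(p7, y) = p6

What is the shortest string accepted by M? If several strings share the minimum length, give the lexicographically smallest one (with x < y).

A breadth-first search from p0 reaches an accepting state first via the path p0 → p5 → p4 → p3 on input xxy.
No string of length < 3 is accepted (BFS exhausts all shorter strings without reaching an accepting state), and xxy is the lexicographically least accepting string of length 3.

xxy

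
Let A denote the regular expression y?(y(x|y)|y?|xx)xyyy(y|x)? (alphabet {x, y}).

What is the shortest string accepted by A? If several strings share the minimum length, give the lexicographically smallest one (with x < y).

By inspection of the expression, no string of length less than 4 matches, and xyyy is the lexicographically first match of length 4.

xyyy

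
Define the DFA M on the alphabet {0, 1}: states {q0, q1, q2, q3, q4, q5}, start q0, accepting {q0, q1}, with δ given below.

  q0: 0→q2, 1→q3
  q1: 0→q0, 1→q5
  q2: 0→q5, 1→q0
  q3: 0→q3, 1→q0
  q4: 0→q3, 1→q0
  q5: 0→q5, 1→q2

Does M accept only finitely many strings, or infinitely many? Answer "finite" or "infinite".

State q0 is reachable from the start and can reach an accepting state, and it lies on the cycle q0 → q2 → q0.
Traversing that cycle any number of times yields accepted strings of unbounded length, so the language is infinite.

infinite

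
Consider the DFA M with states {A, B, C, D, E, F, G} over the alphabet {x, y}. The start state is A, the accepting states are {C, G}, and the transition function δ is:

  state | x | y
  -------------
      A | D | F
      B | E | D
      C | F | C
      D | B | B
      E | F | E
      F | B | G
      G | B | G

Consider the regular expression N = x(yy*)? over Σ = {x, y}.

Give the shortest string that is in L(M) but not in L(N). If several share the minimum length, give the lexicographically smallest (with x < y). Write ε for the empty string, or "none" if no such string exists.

yy

The string yy is accepted by M but not by N.
No shorter string lies in the difference, and yy is the lexicographically first length-2 string in L(M) \ L(N).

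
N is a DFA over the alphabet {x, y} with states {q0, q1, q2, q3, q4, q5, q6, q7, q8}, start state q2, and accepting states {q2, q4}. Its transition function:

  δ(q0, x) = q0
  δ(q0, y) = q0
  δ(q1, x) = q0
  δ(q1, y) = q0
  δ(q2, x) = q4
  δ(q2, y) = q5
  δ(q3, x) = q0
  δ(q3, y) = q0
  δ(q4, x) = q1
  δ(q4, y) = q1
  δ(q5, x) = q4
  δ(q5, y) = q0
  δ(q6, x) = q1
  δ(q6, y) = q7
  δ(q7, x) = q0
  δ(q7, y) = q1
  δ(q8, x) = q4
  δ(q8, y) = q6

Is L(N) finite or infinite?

The useful states (reachable from q2 and able to reach an accepting state) are {q2, q4, q5}.
Restricted to these states the transition graph has no cycle, so every accepting path has bounded length and L is finite.

finite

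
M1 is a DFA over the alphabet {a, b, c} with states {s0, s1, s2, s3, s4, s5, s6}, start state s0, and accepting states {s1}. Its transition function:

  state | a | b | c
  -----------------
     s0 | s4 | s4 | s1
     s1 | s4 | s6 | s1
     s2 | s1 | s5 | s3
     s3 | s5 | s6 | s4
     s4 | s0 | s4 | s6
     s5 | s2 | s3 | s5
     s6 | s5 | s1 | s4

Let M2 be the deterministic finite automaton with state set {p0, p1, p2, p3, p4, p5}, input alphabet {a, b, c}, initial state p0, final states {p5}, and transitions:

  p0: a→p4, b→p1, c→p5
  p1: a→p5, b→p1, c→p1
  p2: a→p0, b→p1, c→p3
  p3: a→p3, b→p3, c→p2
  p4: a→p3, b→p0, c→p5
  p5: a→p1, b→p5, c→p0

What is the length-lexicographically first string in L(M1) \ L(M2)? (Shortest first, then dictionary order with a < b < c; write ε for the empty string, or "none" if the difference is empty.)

The string cc is accepted by M1 but not by M2.
No shorter string lies in the difference, and cc is the lexicographically first length-2 string in L(M1) \ L(M2).

cc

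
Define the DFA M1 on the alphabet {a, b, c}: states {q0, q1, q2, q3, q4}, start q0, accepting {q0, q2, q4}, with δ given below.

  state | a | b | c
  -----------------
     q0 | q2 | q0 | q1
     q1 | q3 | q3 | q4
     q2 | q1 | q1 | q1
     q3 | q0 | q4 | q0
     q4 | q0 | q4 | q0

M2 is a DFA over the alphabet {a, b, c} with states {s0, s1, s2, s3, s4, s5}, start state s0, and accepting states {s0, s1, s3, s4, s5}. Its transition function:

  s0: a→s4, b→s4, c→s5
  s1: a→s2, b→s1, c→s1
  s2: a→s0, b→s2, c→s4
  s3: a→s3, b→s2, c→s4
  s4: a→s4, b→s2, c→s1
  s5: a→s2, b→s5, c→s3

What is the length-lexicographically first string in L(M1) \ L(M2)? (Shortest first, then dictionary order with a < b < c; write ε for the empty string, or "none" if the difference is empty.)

The string bb is accepted by M1 but not by M2.
No shorter string lies in the difference, and bb is the lexicographically first length-2 string in L(M1) \ L(M2).

bb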